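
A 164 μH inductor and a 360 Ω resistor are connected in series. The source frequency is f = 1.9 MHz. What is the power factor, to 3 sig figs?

0.181

ω = 2πf = 1.194e+07 rad/s
X_L = ωL = 1960 Ω
Z = 360 + j1960 Ω
|Z| = √(360² + 1960²) = 1990 Ω
∠Z = arctan(1960/360) = 79.6°
cos φ = cos(79.6°) = 0.181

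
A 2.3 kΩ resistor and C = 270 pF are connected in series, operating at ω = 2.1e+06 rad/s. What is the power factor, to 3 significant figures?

X_C = 1/(ωC) = 1760 Ω
Z = 2300 − j1760 Ω
|Z| = √(2300² + 1760²) = 2900 Ω
∠Z = arctan(-1760/2300) = -37.5°
cos φ = cos(-37.5°) = 0.794

0.794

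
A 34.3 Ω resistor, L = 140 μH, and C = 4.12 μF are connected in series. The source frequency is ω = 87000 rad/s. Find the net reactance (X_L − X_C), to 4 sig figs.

X_L = ωL = 12.18 Ω
X_C = 1/(ωC) = 2.790 Ω
X = 12.18 − 2.790 = 9.390 Ω

9.390 Ω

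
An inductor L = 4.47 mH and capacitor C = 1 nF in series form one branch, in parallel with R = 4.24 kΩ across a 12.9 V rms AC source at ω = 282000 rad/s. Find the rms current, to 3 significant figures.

6.41 mA

X_L = ωL = 1260 Ω
X_C = 1/(ωC) = 3550 Ω
Branch 1: Z₁ = R = 4240 Ω
Branch 2 (series LC): Z₂ = j(X_L − X_C) = −j2290 Ω
Parallel: Z = Z₁Z₂/(Z₁+Z₂), |Z| = 2010 Ω, ∠Z = -61.7°
I = V/|Z| = 12.9/2010 = 6.41 mA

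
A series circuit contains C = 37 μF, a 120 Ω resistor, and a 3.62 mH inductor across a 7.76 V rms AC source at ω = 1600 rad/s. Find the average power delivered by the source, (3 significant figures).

X_L = ωL = 5.79 Ω
X_C = 1/(ωC) = 16.9 Ω
Net reactance X = X_L − X_C = -11.1 Ω
Z = 120 − j11.1 Ω
|Z| = √(120² + 11.1²) = 121 Ω
∠Z = arctan(-11.1/120) = -5.28°
I = V/|Z| = 64.4 mA
P = VI cos φ = 7.76 × 0.0644 × cos(-5.28°) = 498 mW

498 mW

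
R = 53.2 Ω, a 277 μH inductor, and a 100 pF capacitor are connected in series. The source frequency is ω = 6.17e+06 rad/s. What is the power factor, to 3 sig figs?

0.516

X_L = ωL = 1710 Ω
X_C = 1/(ωC) = 1620 Ω
Net reactance X = X_L − X_C = 88.3 Ω
Z = 53.2 + j88.3 Ω
|Z| = √(53.2² + 88.3²) = 103 Ω
∠Z = arctan(88.3/53.2) = 58.9°
cos φ = cos(58.9°) = 0.516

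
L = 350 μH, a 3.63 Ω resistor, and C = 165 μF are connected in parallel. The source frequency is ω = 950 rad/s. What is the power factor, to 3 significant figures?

X_L = ωL = 0.333 Ω
X_C = 1/(ωC) = 6.38 Ω
Parallel: admittances add. Y = 1/R + 1/(jωL) + jωC
Y = (0.275 − j2.85) S
|Y| = 2.86 S → |Z| = 1/|Y| = 0.349 Ω, ∠Z = −∠Y = 84.5°
cos φ = cos(84.5°) = 0.0962

0.0962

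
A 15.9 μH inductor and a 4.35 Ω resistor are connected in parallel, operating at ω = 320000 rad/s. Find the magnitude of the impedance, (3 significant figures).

X_L = ωL = 5.09 Ω
Parallel: admittances add. Y = 1/R + 1/(jωL)
Y = (0.230 − j0.197) S
|Y| = 0.302 S → |Z| = 1/|Y| = 3.31 Ω, ∠Z = −∠Y = 40.5°

3.31 Ω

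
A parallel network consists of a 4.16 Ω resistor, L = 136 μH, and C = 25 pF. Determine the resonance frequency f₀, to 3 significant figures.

2.73 MHz

ω₀ = 1/√(LC) = 1/√(0.000136 × 2.5e-11) = 1.715e+07 rad/s
f₀ = ω₀/(2π) = 2.73 MHz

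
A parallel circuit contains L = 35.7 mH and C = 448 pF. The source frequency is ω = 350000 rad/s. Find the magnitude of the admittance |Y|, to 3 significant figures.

76.8 μS

X_L = ωL = 12500 Ω
X_C = 1/(ωC) = 6380 Ω
Parallel: admittances add. Y = 1/(jωL) + jωC
Y = (0 + j7.68e-05) S
|Y| = 7.68e-05 S → |Z| = 1/|Y| = 13000 Ω, ∠Z = −∠Y = -90.0°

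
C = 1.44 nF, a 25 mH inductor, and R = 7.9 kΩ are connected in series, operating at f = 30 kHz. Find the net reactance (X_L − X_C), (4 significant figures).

ω = 2πf = 188500 rad/s
X_L = ωL = 4712 Ω
X_C = 1/(ωC) = 3684 Ω
X = 4712 − 3684 = 1028 Ω

1028 Ω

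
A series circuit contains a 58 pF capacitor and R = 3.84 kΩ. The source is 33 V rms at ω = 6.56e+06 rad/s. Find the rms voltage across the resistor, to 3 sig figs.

X_C = 1/(ωC) = 2630 Ω
Z = 3840 − j2630 Ω
|Z| = √(3840² + 2630²) = 4650 Ω
I = V/|Z| = 7.09 mA
V_R = I·|Z_R| = 0.00709 × 3840 = 27.2 V

27.2 V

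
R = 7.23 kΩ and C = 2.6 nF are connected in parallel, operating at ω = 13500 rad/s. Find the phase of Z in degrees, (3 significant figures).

X_C = 1/(ωC) = 28500 Ω
Parallel: admittances add. Y = 1/R + jωC
Y = (0.000138 + j3.51e-05) S
|Y| = 0.000143 S → |Z| = 1/|Y| = 7010 Ω, ∠Z = −∠Y = -14.2°

-14.2°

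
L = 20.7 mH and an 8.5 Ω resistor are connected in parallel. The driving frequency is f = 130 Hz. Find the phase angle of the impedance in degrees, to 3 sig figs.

26.7°

ω = 2πf = 816.8 rad/s
X_L = ωL = 16.9 Ω
Parallel: admittances add. Y = 1/R + 1/(jωL)
Y = (0.118 − j0.0591) S
|Y| = 0.132 S → |Z| = 1/|Y| = 7.59 Ω, ∠Z = −∠Y = 26.7°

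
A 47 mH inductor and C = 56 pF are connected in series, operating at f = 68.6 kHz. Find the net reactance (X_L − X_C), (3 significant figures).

-21200 Ω

ω = 2πf = 431000 rad/s
X_L = ωL = 20300 Ω
X_C = 1/(ωC) = 41400 Ω
X = 20300 − 41400 = -21200 Ω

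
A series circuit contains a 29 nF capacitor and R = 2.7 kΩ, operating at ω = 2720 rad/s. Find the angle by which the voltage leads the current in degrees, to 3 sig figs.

X_C = 1/(ωC) = 12700 Ω
Z = 2700 − j12700 Ω
|Z| = √(2700² + 12700²) = 13000 Ω
∠Z = arctan(-12700/2700) = -78.0°

-78.0°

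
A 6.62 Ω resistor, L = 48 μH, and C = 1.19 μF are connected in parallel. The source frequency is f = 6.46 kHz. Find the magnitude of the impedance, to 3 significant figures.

2.05 Ω

ω = 2πf = 40590 rad/s
X_L = ωL = 1.95 Ω
X_C = 1/(ωC) = 20.7 Ω
Parallel: admittances add. Y = 1/R + 1/(jωL) + jωC
Y = (0.151 − j0.465) S
|Y| = 0.489 S → |Z| = 1/|Y| = 2.05 Ω, ∠Z = −∠Y = 72.0°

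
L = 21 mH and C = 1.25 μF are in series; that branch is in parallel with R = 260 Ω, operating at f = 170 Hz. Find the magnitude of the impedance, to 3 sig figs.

245 Ω

ω = 2πf = 1068 rad/s
X_L = ωL = 22.4 Ω
X_C = 1/(ωC) = 749 Ω
Branch 1: Z₁ = R = 260 Ω
Branch 2 (series LC): Z₂ = j(X_L − X_C) = −j727 Ω
Parallel: Z = Z₁Z₂/(Z₁+Z₂), |Z| = 245 Ω, ∠Z = -19.7°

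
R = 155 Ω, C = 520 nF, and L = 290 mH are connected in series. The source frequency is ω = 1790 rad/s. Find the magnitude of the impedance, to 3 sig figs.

X_L = ωL = 519 Ω
X_C = 1/(ωC) = 1070 Ω
Net reactance X = X_L − X_C = -555 Ω
Z = 155 − j555 Ω
|Z| = √(155² + 555²) = 576 Ω

576 Ω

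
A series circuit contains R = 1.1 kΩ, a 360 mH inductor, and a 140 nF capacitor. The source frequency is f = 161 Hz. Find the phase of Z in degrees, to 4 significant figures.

-80.67°

ω = 2πf = 1012 rad/s
X_L = ωL = 364.2 Ω
X_C = 1/(ωC) = 7061 Ω
Net reactance X = X_L − X_C = -6697 Ω
Z = 1100 − j6697 Ω
|Z| = √(1100² + 6697²) = 6787 Ω
∠Z = arctan(-6697/1100) = -80.67°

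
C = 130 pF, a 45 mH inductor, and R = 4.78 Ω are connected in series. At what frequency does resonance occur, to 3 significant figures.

ω₀ = 1/√(LC) = 1/√(0.045 × 1.3e-10) = 413400 rad/s
f₀ = ω₀/(2π) = 65.8 kHz

65.8 kHz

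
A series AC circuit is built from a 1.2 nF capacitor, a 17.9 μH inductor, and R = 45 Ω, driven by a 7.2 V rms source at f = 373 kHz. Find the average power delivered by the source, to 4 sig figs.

ω = 2πf = 2.344e+06 rad/s
X_L = ωL = 41.95 Ω
X_C = 1/(ωC) = 355.6 Ω
Net reactance X = X_L − X_C = -313.6 Ω
Z = 45.00 − j313.6 Ω
|Z| = √(45.00² + 313.6²) = 316.8 Ω
∠Z = arctan(-313.6/45.00) = -81.83°
I = V/|Z| = 22.72 mA
P = VI cos φ = 7.2 × 0.02272 × cos(-81.83°) = 23.24 mW

23.24 mW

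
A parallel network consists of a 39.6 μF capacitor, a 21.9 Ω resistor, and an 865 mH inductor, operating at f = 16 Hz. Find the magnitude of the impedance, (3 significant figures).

ω = 2πf = 100.5 rad/s
X_L = ωL = 87.0 Ω
X_C = 1/(ωC) = 251 Ω
Parallel: admittances add. Y = 1/R + 1/(jωL) + jωC
Y = (0.0457 − j0.00752) S
|Y| = 0.0463 S → |Z| = 1/|Y| = 21.6 Ω, ∠Z = −∠Y = 9.35°

21.6 Ω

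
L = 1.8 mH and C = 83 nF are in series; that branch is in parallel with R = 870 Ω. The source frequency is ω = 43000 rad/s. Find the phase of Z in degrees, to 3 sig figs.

X_L = ωL = 77.4 Ω
X_C = 1/(ωC) = 280 Ω
Branch 1: Z₁ = R = 870 Ω
Branch 2 (series LC): Z₂ = j(X_L − X_C) = −j203 Ω
Parallel: Z = Z₁Z₂/(Z₁+Z₂), |Z| = 197 Ω, ∠Z = -76.9°

-76.9°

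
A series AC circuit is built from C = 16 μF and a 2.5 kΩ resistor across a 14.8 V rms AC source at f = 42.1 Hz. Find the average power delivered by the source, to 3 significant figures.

86.8 mW

ω = 2πf = 264.5 rad/s
X_C = 1/(ωC) = 236 Ω
Z = 2500 − j236 Ω
|Z| = √(2500² + 236²) = 2510 Ω
∠Z = arctan(-236/2500) = -5.40°
I = V/|Z| = 5.89 mA
P = VI cos φ = 14.8 × 0.00589 × cos(-5.40°) = 86.8 mW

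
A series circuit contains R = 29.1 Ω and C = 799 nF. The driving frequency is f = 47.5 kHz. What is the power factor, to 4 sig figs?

ω = 2πf = 298500 rad/s
X_C = 1/(ωC) = 4.194 Ω
Z = 29.10 − j4.194 Ω
|Z| = √(29.10² + 4.194²) = 29.40 Ω
∠Z = arctan(-4.194/29.10) = -8.200°
cos φ = cos(-8.200°) = 0.9898

0.9898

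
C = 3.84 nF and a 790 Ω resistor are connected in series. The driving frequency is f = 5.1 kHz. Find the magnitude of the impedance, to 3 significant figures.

ω = 2πf = 32040 rad/s
X_C = 1/(ωC) = 8130 Ω
Z = 790 − j8130 Ω
|Z| = √(790² + 8130²) = 8170 Ω

8170 Ω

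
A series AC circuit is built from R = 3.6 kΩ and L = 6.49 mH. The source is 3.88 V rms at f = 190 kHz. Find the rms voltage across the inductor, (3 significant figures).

ω = 2πf = 1.194e+06 rad/s
X_L = ωL = 7750 Ω
Z = 3600 + j7750 Ω
|Z| = √(3600² + 7750²) = 8540 Ω
I = V/|Z| = 454 μA
V_L = I·|Z_L| = 0.000454 × 7750 = 3.52 V

3.52 V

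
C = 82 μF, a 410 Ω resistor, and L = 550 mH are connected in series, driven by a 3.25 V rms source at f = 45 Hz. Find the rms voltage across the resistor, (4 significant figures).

ω = 2πf = 282.7 rad/s
X_L = ωL = 155.5 Ω
X_C = 1/(ωC) = 43.13 Ω
Net reactance X = X_L − X_C = 112.4 Ω
Z = 410.0 + j112.4 Ω
|Z| = √(410.0² + 112.4²) = 425.1 Ω
I = V/|Z| = 7.645 mA
V_R = I·|Z_R| = 0.007645 × 410.0 = 3.134 V

3.134 V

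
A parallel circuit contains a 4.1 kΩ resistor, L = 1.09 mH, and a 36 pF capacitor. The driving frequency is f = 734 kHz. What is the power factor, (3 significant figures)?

0.991

ω = 2πf = 4.612e+06 rad/s
X_L = ωL = 5030 Ω
X_C = 1/(ωC) = 6020 Ω
Parallel: admittances add. Y = 1/R + 1/(jωL) + jωC
Y = (0.000244 − j3.29e-05) S
|Y| = 0.000246 S → |Z| = 1/|Y| = 4060 Ω, ∠Z = −∠Y = 7.68°
cos φ = cos(7.68°) = 0.991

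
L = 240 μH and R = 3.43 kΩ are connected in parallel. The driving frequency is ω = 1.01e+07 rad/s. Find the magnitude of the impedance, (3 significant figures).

X_L = ωL = 2420 Ω
Parallel: admittances add. Y = 1/R + 1/(jωL)
Y = (0.000292 − j0.000413) S
|Y| = 0.000505 S → |Z| = 1/|Y| = 1980 Ω, ∠Z = −∠Y = 54.8°

1980 Ω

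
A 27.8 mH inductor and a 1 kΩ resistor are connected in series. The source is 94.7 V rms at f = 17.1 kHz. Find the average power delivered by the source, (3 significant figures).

ω = 2πf = 107400 rad/s
X_L = ωL = 2990 Ω
Z = 1000 + j2990 Ω
|Z| = √(1000² + 2990²) = 3150 Ω
∠Z = arctan(2990/1000) = 71.5°
I = V/|Z| = 30.1 mA
P = VI cos φ = 94.7 × 0.0301 × cos(71.5°) = 904 mW

904 mW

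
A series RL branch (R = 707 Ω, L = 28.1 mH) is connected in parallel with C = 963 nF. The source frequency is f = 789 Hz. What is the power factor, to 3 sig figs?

ω = 2πf = 4957 rad/s
X_L = ωL = 139 Ω
X_C = 1/(ωC) = 209 Ω
Branch 1 (R+jX_L): Z₁ = 707 + j139 Ω, |Z₁| = 721 Ω
Branch 2 (−jX_C): Z₂ = −j209 Ω
Parallel: Z = Z₁Z₂/(Z₁+Z₂), |Z| = 212 Ω, ∠Z = -73.2°
cos φ = cos(-73.2°) = 0.289

0.289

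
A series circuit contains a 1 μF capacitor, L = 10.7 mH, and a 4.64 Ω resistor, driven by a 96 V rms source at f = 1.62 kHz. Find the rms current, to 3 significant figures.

ω = 2πf = 10180 rad/s
X_L = ωL = 109 Ω
X_C = 1/(ωC) = 98.2 Ω
Net reactance X = X_L − X_C = 10.7 Ω
Z = 4.64 + j10.7 Ω
|Z| = √(4.64² + 10.7²) = 11.6 Ω
I = V/|Z| = 96/11.6 = 8.25 A

8.25 A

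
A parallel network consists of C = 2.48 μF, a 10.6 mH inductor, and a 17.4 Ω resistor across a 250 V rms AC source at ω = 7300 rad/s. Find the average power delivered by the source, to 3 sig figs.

X_L = ωL = 77.4 Ω
X_C = 1/(ωC) = 55.2 Ω
Parallel: admittances add. Y = 1/R + 1/(jωL) + jωC
Y = (0.0575 + j0.00518) S
|Y| = 0.0577 S → |Z| = 1/|Y| = 17.3 Ω, ∠Z = −∠Y = -5.15°
I = V/|Z| = 14.4 A
P = VI cos φ = 250 × 14.4 × cos(-5.15°) = 3.59 kW

3.59 kW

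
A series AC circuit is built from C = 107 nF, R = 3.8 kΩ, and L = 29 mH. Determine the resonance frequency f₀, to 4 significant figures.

ω₀ = 1/√(LC) = 1/√(0.029 × 1.07e-07) = 17950 rad/s
f₀ = ω₀/(2π) = 2.857 kHz

2.857 kHz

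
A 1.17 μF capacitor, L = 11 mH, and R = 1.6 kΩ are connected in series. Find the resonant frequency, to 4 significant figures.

ω₀ = 1/√(LC) = 1/√(0.011 × 1.17e-06) = 8815 rad/s
f₀ = ω₀/(2π) = 1.403 kHz

1.403 kHz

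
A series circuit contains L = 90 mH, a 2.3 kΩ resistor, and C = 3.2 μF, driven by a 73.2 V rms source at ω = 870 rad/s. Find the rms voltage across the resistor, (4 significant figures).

72.66 V

X_L = ωL = 78.30 Ω
X_C = 1/(ωC) = 359.2 Ω
Net reactance X = X_L − X_C = -280.9 Ω
Z = 2300 − j280.9 Ω
|Z| = √(2300² + 280.9²) = 2317 Ω
I = V/|Z| = 31.59 mA
V_R = I·|Z_R| = 0.03159 × 2300 = 72.66 V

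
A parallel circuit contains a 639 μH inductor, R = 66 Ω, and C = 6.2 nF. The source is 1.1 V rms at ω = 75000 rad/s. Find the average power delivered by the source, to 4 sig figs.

X_L = ωL = 47.93 Ω
X_C = 1/(ωC) = 2151 Ω
Parallel: admittances add. Y = 1/R + 1/(jωL) + jωC
Y = (0.01515 − j0.02040) S
|Y| = 0.02541 S → |Z| = 1/|Y| = 39.35 Ω, ∠Z = −∠Y = 53.40°
I = V/|Z| = 27.95 mA
P = VI cos φ = 1.1 × 0.02795 × cos(53.40°) = 18.33 mW

18.33 mW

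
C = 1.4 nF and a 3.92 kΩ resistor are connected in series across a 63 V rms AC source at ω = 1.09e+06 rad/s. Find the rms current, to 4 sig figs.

X_C = 1/(ωC) = 655.3 Ω
Z = 3920 − j655.3 Ω
|Z| = √(3920² + 655.3²) = 3974 Ω
I = V/|Z| = 63/3974 = 15.85 mA

15.85 mA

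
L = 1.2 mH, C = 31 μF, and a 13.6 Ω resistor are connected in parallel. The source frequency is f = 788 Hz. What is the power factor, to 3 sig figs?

ω = 2πf = 4951 rad/s
X_L = ωL = 5.94 Ω
X_C = 1/(ωC) = 6.52 Ω
Parallel: admittances add. Y = 1/R + 1/(jωL) + jωC
Y = (0.0735 − j0.0148) S
|Y| = 0.0750 S → |Z| = 1/|Y| = 13.3 Ω, ∠Z = −∠Y = 11.4°
cos φ = cos(11.4°) = 0.980

0.980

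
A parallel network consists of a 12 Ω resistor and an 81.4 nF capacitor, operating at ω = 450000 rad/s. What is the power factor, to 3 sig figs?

0.915

X_C = 1/(ωC) = 27.3 Ω
Parallel: admittances add. Y = 1/R + jωC
Y = (0.0833 + j0.0366) S
|Y| = 0.0910 S → |Z| = 1/|Y| = 11.0 Ω, ∠Z = −∠Y = -23.7°
cos φ = cos(-23.7°) = 0.915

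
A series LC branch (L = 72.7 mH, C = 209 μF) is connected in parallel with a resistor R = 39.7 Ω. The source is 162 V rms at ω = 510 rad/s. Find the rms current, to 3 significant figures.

7.13 A

X_L = ωL = 37.1 Ω
X_C = 1/(ωC) = 9.38 Ω
Branch 1: Z₁ = R = 39.7 Ω
Branch 2 (series LC): Z₂ = j(X_L − X_C) = j27.7 Ω
Parallel: Z = Z₁Z₂/(Z₁+Z₂), |Z| = 22.7 Ω, ∠Z = 55.1°
I = V/|Z| = 162/22.7 = 7.13 A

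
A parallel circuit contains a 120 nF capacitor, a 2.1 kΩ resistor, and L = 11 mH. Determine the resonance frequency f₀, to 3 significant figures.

4.38 kHz

ω₀ = 1/√(LC) = 1/√(0.011 × 1.2e-07) = 27520 rad/s
f₀ = ω₀/(2π) = 4.38 kHz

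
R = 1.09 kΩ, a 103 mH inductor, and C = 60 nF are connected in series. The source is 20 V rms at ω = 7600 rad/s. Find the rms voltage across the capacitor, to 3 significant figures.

24.6 V

X_L = ωL = 783 Ω
X_C = 1/(ωC) = 2190 Ω
Net reactance X = X_L − X_C = -1410 Ω
Z = 1090 − j1410 Ω
|Z| = √(1090² + 1410²) = 1780 Ω
I = V/|Z| = 11.2 mA
V_C = I·|Z_C| = 0.0112 × 2190 = 24.6 V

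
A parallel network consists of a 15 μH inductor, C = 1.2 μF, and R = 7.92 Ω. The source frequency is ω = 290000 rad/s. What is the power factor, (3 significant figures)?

0.730

X_L = ωL = 4.35 Ω
X_C = 1/(ωC) = 2.87 Ω
Parallel: admittances add. Y = 1/R + 1/(jωL) + jωC
Y = (0.126 + j0.118) S
|Y| = 0.173 S → |Z| = 1/|Y| = 5.78 Ω, ∠Z = −∠Y = -43.1°
cos φ = cos(-43.1°) = 0.730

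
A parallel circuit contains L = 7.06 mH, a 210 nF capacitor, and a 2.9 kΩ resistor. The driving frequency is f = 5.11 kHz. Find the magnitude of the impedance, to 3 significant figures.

424 Ω

ω = 2πf = 32110 rad/s
X_L = ωL = 227 Ω
X_C = 1/(ωC) = 148 Ω
Parallel: admittances add. Y = 1/R + 1/(jωL) + jωC
Y = (0.000345 + j0.00233) S
|Y| = 0.00236 S → |Z| = 1/|Y| = 424 Ω, ∠Z = −∠Y = -81.6°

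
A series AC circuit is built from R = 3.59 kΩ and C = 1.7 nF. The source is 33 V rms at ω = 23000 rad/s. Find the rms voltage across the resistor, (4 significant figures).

X_C = 1/(ωC) = 25580 Ω
Z = 3590 − j25580 Ω
|Z| = √(3590² + 25580²) = 25830 Ω
I = V/|Z| = 1.278 mA
V_R = I·|Z_R| = 0.001278 × 3590 = 4.587 V

4.587 V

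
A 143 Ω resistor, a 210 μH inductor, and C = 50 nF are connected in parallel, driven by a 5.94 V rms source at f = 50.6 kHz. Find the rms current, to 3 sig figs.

41.9 mA

ω = 2πf = 317900 rad/s
X_L = ωL = 66.8 Ω
X_C = 1/(ωC) = 62.9 Ω
Parallel: admittances add. Y = 1/R + 1/(jωL) + jωC
Y = (0.00699 + j0.000919) S
|Y| = 0.00705 S → |Z| = 1/|Y| = 142 Ω, ∠Z = −∠Y = -7.48°
I = V/|Z| = 5.94/142 = 41.9 mA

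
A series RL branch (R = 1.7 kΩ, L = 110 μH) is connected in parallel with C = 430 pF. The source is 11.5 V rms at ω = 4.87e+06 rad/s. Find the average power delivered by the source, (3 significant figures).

X_L = ωL = 536 Ω
X_C = 1/(ωC) = 478 Ω
Branch 1 (R+jX_L): Z₁ = 1700 + j536 Ω, |Z₁| = 1780 Ω
Branch 2 (−jX_C): Z₂ = −j478 Ω
Parallel: Z = Z₁Z₂/(Z₁+Z₂), |Z| = 500 Ω, ∠Z = -74.5°
I = V/|Z| = 23.0 mA
P = VI cos φ = 11.5 × 0.0230 × cos(-74.5°) = 70.8 mW

70.8 mW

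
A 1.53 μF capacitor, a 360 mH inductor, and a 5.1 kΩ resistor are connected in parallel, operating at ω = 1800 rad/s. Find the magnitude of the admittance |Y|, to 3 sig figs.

X_L = ωL = 648 Ω
X_C = 1/(ωC) = 363 Ω
Parallel: admittances add. Y = 1/R + 1/(jωL) + jωC
Y = (0.000196 + j0.00121) S
|Y| = 0.00123 S → |Z| = 1/|Y| = 815 Ω, ∠Z = −∠Y = -80.8°

1.23 mS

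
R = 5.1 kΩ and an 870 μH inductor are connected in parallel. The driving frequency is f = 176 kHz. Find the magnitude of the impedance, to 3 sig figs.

945 Ω

ω = 2πf = 1.106e+06 rad/s
X_L = ωL = 962 Ω
Parallel: admittances add. Y = 1/R + 1/(jωL)
Y = (0.000196 − j0.00104) S
|Y| = 0.00106 S → |Z| = 1/|Y| = 945 Ω, ∠Z = −∠Y = 79.3°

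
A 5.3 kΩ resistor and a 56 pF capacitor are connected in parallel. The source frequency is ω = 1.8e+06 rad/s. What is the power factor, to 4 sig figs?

X_C = 1/(ωC) = 9921 Ω
Parallel: admittances add. Y = 1/R + jωC
Y = (0.0001887 + j0.0001008) S
|Y| = 0.0002139 S → |Z| = 1/|Y| = 4675 Ω, ∠Z = −∠Y = -28.11°
cos φ = cos(-28.11°) = 0.8820

0.8820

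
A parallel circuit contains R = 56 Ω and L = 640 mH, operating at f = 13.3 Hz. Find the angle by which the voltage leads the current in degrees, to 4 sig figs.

ω = 2πf = 83.57 rad/s
X_L = ωL = 53.48 Ω
Parallel: admittances add. Y = 1/R + 1/(jωL)
Y = (0.01786 − j0.01870) S
|Y| = 0.02586 S → |Z| = 1/|Y| = 38.68 Ω, ∠Z = −∠Y = 46.32°

46.32°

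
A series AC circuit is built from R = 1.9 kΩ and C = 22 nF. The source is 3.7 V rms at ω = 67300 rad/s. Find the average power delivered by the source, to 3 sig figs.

X_C = 1/(ωC) = 675 Ω
Z = 1900 − j675 Ω
|Z| = √(1900² + 675²) = 2020 Ω
∠Z = arctan(-675/1900) = -19.6°
I = V/|Z| = 1.83 mA
P = VI cos φ = 3.7 × 0.00183 × cos(-19.6°) = 6.40 mW

6.40 mW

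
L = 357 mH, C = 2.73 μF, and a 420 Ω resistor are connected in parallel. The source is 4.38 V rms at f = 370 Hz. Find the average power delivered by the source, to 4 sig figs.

45.68 mW

ω = 2πf = 2325 rad/s
X_L = ωL = 829.9 Ω
X_C = 1/(ωC) = 157.6 Ω
Parallel: admittances add. Y = 1/R + 1/(jωL) + jωC
Y = (0.002381 + j0.005142) S
|Y| = 0.005666 S → |Z| = 1/|Y| = 176.5 Ω, ∠Z = −∠Y = -65.15°
I = V/|Z| = 24.82 mA
P = VI cos φ = 4.38 × 0.02482 × cos(-65.15°) = 45.68 mW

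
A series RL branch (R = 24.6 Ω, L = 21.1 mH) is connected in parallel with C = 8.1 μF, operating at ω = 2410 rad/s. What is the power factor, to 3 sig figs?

X_L = ωL = 50.9 Ω
X_C = 1/(ωC) = 51.2 Ω
Branch 1 (R+jX_L): Z₁ = 24.6 + j50.9 Ω, |Z₁| = 56.5 Ω
Branch 2 (−jX_C): Z₂ = −j51.2 Ω
Parallel: Z = Z₁Z₂/(Z₁+Z₂), |Z| = 118 Ω, ∠Z = -24.9°
cos φ = cos(-24.9°) = 0.907

0.907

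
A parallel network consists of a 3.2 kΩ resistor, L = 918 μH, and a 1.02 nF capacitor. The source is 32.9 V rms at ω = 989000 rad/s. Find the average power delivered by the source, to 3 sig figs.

X_L = ωL = 908 Ω
X_C = 1/(ωC) = 991 Ω
Parallel: admittances add. Y = 1/R + 1/(jωL) + jωC
Y = (0.000313 − j9.27e-05) S
|Y| = 0.000326 S → |Z| = 1/|Y| = 3070 Ω, ∠Z = −∠Y = 16.5°
I = V/|Z| = 10.7 mA
P = VI cos φ = 32.9 × 0.0107 × cos(16.5°) = 338 mW

338 mW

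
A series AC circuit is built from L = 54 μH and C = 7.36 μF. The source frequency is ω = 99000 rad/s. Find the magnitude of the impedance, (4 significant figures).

X_L = ωL = 5.346 Ω
X_C = 1/(ωC) = 1.372 Ω
Net reactance X = X_L − X_C = 3.974 Ω
Z = j3.974 Ω
|Z| = √(0² + 3.974²) = 3.974 Ω

3.974 Ω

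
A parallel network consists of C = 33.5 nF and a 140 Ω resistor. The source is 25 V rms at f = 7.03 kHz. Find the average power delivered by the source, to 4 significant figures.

4.464 W

ω = 2πf = 44170 rad/s
X_C = 1/(ωC) = 675.8 Ω
Parallel: admittances add. Y = 1/R + jωC
Y = (0.007143 + j0.001480) S
|Y| = 0.007295 S → |Z| = 1/|Y| = 137.1 Ω, ∠Z = −∠Y = -11.70°
I = V/|Z| = 182.4 mA
P = VI cos φ = 25 × 0.1824 × cos(-11.70°) = 4.464 W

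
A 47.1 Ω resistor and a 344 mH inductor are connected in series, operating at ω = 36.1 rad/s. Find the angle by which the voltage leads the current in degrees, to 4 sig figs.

X_L = ωL = 12.42 Ω
Z = 47.10 + j12.42 Ω
|Z| = √(47.10² + 12.42²) = 48.71 Ω
∠Z = arctan(12.42/47.10) = 14.77°

14.77°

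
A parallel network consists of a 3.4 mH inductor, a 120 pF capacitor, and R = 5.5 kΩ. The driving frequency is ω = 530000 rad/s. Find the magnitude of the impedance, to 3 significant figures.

1910 Ω

X_L = ωL = 1800 Ω
X_C = 1/(ωC) = 15700 Ω
Parallel: admittances add. Y = 1/R + 1/(jωL) + jωC
Y = (0.000182 − j0.000491) S
|Y| = 0.000524 S → |Z| = 1/|Y| = 1910 Ω, ∠Z = −∠Y = 69.7°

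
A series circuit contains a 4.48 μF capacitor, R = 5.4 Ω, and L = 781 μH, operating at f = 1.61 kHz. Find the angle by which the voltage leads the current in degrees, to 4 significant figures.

-69.13°

ω = 2πf = 10120 rad/s
X_L = ωL = 7.901 Ω
X_C = 1/(ωC) = 22.07 Ω
Net reactance X = X_L − X_C = -14.17 Ω
Z = 5.400 − j14.17 Ω
|Z| = √(5.400² + 14.17²) = 15.16 Ω
∠Z = arctan(-14.17/5.400) = -69.13°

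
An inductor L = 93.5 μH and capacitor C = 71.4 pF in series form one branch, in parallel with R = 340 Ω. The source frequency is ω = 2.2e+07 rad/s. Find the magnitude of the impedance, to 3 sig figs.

X_L = ωL = 2060 Ω
X_C = 1/(ωC) = 637 Ω
Branch 1: Z₁ = R = 340 Ω
Branch 2 (series LC): Z₂ = j(X_L − X_C) = j1420 Ω
Parallel: Z = Z₁Z₂/(Z₁+Z₂), |Z| = 331 Ω, ∠Z = 13.5°

331 Ω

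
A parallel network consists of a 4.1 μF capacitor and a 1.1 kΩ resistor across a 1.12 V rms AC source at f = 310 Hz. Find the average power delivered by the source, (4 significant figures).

1.140 mW

ω = 2πf = 1948 rad/s
X_C = 1/(ωC) = 125.2 Ω
Parallel: admittances add. Y = 1/R + jωC
Y = (0.0009091 + j0.007986) S
|Y| = 0.008038 S → |Z| = 1/|Y| = 124.4 Ω, ∠Z = −∠Y = -83.51°
I = V/|Z| = 9.002 mA
P = VI cos φ = 1.12 × 0.009002 × cos(-83.51°) = 1.140 mW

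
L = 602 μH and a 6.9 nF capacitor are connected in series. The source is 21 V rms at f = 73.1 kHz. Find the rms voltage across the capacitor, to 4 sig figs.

169.7 V

ω = 2πf = 459300 rad/s
X_L = ωL = 276.5 Ω
X_C = 1/(ωC) = 315.5 Ω
Net reactance X = X_L − X_C = -39.04 Ω
Z = − j39.04 Ω
|Z| = √(0² + 39.04²) = 39.04 Ω
I = V/|Z| = 537.9 mA
V_C = I·|Z_C| = 0.5379 × 315.5 = 169.7 V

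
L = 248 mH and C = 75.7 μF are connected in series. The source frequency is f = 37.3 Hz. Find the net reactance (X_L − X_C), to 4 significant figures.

ω = 2πf = 234.4 rad/s
X_L = ωL = 58.12 Ω
X_C = 1/(ωC) = 56.37 Ω
X = 58.12 − 56.37 = 1.756 Ω

1.756 Ω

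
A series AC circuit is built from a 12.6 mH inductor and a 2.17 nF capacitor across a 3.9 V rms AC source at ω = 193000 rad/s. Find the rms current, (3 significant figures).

X_L = ωL = 2430 Ω
X_C = 1/(ωC) = 2390 Ω
Net reactance X = X_L − X_C = 44.1 Ω
Z = j44.1 Ω
|Z| = √(0² + 44.1²) = 44.1 Ω
I = V/|Z| = 3.9/44.1 = 88.5 mA

88.5 mA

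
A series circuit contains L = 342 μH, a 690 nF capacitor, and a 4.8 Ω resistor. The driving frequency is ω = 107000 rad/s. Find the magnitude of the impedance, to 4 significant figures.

X_L = ωL = 36.59 Ω
X_C = 1/(ωC) = 13.54 Ω
Net reactance X = X_L − X_C = 23.05 Ω
Z = 4.800 + j23.05 Ω
|Z| = √(4.800² + 23.05²) = 23.54 Ω

23.54 Ω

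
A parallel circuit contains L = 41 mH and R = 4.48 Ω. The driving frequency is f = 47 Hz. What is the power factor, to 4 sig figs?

ω = 2πf = 295.3 rad/s
X_L = ωL = 12.11 Ω
Parallel: admittances add. Y = 1/R + 1/(jωL)
Y = (0.2232 − j0.08259) S
|Y| = 0.2380 S → |Z| = 1/|Y| = 4.202 Ω, ∠Z = −∠Y = 20.31°
cos φ = cos(20.31°) = 0.9379

0.9379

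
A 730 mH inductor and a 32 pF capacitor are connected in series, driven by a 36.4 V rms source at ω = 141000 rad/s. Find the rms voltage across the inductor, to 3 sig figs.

31.6 V

X_L = ωL = 103000 Ω
X_C = 1/(ωC) = 222000 Ω
Net reactance X = X_L − X_C = -119000 Ω
Z = − j119000 Ω
|Z| = √(0² + 119000²) = 119000 Ω
I = V/|Z| = 307 μA
V_L = I·|Z_L| = 0.000307 × 103000 = 31.6 V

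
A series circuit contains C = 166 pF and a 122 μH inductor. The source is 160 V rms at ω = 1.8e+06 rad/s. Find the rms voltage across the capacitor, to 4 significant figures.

X_L = ωL = 219.6 Ω
X_C = 1/(ωC) = 3347 Ω
Net reactance X = X_L − X_C = -3127 Ω
Z = − j3127 Ω
|Z| = √(0² + 3127²) = 3127 Ω
I = V/|Z| = 51.17 mA
V_C = I·|Z_C| = 0.05117 × 3347 = 171.2 V

171.2 V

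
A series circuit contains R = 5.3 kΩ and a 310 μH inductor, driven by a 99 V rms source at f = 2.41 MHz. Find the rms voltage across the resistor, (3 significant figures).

74.1 V

ω = 2πf = 1.514e+07 rad/s
X_L = ωL = 4690 Ω
Z = 5300 + j4690 Ω
|Z| = √(5300² + 4690²) = 7080 Ω
I = V/|Z| = 14.0 mA
V_R = I·|Z_R| = 0.0140 × 5300 = 74.1 V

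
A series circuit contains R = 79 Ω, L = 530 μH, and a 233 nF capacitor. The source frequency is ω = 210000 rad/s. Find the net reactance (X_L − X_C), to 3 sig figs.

X_L = ωL = 111 Ω
X_C = 1/(ωC) = 20.4 Ω
X = 111 − 20.4 = 90.9 Ω

90.9 Ω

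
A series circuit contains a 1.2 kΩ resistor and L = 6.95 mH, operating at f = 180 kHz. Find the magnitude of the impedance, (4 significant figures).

ω = 2πf = 1.131e+06 rad/s
X_L = ωL = 7860 Ω
Z = 1200 + j7860 Ω
|Z| = √(1200² + 7860²) = 7951 Ω

7951 Ω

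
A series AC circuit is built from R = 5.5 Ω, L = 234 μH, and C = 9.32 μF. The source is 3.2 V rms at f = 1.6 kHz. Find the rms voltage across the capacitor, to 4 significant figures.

3.424 V

ω = 2πf = 10050 rad/s
X_L = ωL = 2.352 Ω
X_C = 1/(ωC) = 10.67 Ω
Net reactance X = X_L − X_C = -8.321 Ω
Z = 5.500 − j8.321 Ω
|Z| = √(5.500² + 8.321²) = 9.974 Ω
I = V/|Z| = 320.8 mA
V_C = I·|Z_C| = 0.3208 × 10.67 = 3.424 V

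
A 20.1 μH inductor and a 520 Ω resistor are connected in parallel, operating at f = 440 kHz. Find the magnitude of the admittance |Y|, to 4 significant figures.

ω = 2πf = 2.765e+06 rad/s
X_L = ωL = 55.57 Ω
Parallel: admittances add. Y = 1/R + 1/(jωL)
Y = (0.001923 − j0.01800) S
|Y| = 0.01810 S → |Z| = 1/|Y| = 55.25 Ω, ∠Z = −∠Y = 83.90°

18.10 mS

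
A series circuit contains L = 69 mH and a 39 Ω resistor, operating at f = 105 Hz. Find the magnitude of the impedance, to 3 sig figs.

59.9 Ω

ω = 2πf = 659.7 rad/s
X_L = ωL = 45.5 Ω
Z = 39.0 + j45.5 Ω
|Z| = √(39.0² + 45.5²) = 59.9 Ω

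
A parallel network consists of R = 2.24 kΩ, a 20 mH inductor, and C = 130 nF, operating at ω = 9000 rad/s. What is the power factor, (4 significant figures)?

0.1013

X_L = ωL = 180.0 Ω
X_C = 1/(ωC) = 854.7 Ω
Parallel: admittances add. Y = 1/R + 1/(jωL) + jωC
Y = (0.0004464 − j0.004386) S
|Y| = 0.004408 S → |Z| = 1/|Y| = 226.8 Ω, ∠Z = −∠Y = 84.19°
cos φ = cos(84.19°) = 0.1013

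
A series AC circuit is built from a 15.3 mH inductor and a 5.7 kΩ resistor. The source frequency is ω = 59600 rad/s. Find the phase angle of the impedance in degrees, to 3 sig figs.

9.09°

X_L = ωL = 912 Ω
Z = 5700 + j912 Ω
|Z| = √(5700² + 912²) = 5770 Ω
∠Z = arctan(912/5700) = 9.09°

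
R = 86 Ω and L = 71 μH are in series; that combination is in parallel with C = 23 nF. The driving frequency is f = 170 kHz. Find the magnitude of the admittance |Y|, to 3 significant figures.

19.9 mS

ω = 2πf = 1.068e+06 rad/s
X_L = ωL = 75.8 Ω
X_C = 1/(ωC) = 40.7 Ω
Branch 1 (R+jX_L): Z₁ = 86.0 + j75.8 Ω, |Z₁| = 115 Ω
Branch 2 (−jX_C): Z₂ = −j40.7 Ω
Parallel: Z = Z₁Z₂/(Z₁+Z₂), |Z| = 50.2 Ω, ∠Z = -70.8°
|Y| = 1/|Z| = 19.9 mS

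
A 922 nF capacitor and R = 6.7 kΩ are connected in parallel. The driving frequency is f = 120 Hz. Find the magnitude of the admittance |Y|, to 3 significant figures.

ω = 2πf = 754.0 rad/s
X_C = 1/(ωC) = 1440 Ω
Parallel: admittances add. Y = 1/R + jωC
Y = (0.000149 + j0.000695) S
|Y| = 0.000711 S → |Z| = 1/|Y| = 1410 Ω, ∠Z = −∠Y = -77.9°

711 μS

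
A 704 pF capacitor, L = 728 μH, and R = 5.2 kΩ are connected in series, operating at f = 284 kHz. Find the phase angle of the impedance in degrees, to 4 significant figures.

5.525°

ω = 2πf = 1.784e+06 rad/s
X_L = ωL = 1299 Ω
X_C = 1/(ωC) = 796.0 Ω
Net reactance X = X_L − X_C = 503.0 Ω
Z = 5200 + j503.0 Ω
|Z| = √(5200² + 503.0²) = 5224 Ω
∠Z = arctan(503.0/5200) = 5.525°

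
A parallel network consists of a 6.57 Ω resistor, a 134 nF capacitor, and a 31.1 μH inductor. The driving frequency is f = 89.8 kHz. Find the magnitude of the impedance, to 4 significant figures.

6.521 Ω

ω = 2πf = 564200 rad/s
X_L = ωL = 17.55 Ω
X_C = 1/(ωC) = 13.23 Ω
Parallel: admittances add. Y = 1/R + 1/(jωL) + jωC
Y = (0.1522 + j0.01862) S
|Y| = 0.1533 S → |Z| = 1/|Y| = 6.521 Ω, ∠Z = −∠Y = -6.974°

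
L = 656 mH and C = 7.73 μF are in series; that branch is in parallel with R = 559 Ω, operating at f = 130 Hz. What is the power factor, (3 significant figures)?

ω = 2πf = 816.8 rad/s
X_L = ωL = 536 Ω
X_C = 1/(ωC) = 158 Ω
Branch 1: Z₁ = R = 559 Ω
Branch 2 (series LC): Z₂ = j(X_L − X_C) = j377 Ω
Parallel: Z = Z₁Z₂/(Z₁+Z₂), |Z| = 313 Ω, ∠Z = 56.0°
cos φ = cos(56.0°) = 0.560

0.560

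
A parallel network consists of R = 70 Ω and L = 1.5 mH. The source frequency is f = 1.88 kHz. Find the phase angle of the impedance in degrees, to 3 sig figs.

ω = 2πf = 11810 rad/s
X_L = ωL = 17.7 Ω
Parallel: admittances add. Y = 1/R + 1/(jωL)
Y = (0.0143 − j0.0564) S
|Y| = 0.0582 S → |Z| = 1/|Y| = 17.2 Ω, ∠Z = −∠Y = 75.8°

75.8°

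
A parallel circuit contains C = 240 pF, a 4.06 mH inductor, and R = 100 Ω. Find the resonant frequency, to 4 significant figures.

ω₀ = 1/√(LC) = 1/√(0.00406 × 2.4e-10) = 1.013e+06 rad/s
f₀ = ω₀/(2π) = 161.2 kHz

161.2 kHz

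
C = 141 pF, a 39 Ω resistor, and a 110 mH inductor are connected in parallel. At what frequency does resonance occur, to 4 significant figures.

ω₀ = 1/√(LC) = 1/√(0.11 × 1.41e-10) = 253900 rad/s
f₀ = ω₀/(2π) = 40.41 kHz

40.41 kHz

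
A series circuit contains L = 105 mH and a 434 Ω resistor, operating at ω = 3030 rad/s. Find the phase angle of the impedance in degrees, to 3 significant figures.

X_L = ωL = 318 Ω
Z = 434 + j318 Ω
|Z| = √(434² + 318²) = 538 Ω
∠Z = arctan(318/434) = 36.2°

36.2°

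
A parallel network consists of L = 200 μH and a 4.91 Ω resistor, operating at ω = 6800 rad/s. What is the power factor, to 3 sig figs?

X_L = ωL = 1.36 Ω
Parallel: admittances add. Y = 1/R + 1/(jωL)
Y = (0.204 − j0.735) S
|Y| = 0.763 S → |Z| = 1/|Y| = 1.31 Ω, ∠Z = −∠Y = 74.5°
cos φ = cos(74.5°) = 0.267

0.267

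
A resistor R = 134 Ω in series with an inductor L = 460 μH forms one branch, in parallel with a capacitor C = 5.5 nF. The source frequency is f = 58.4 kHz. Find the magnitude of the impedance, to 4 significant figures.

302.4 Ω

ω = 2πf = 366900 rad/s
X_L = ωL = 168.8 Ω
X_C = 1/(ωC) = 495.5 Ω
Branch 1 (R+jX_L): Z₁ = 134.0 + j168.8 Ω, |Z₁| = 215.5 Ω
Branch 2 (−jX_C): Z₂ = −j495.5 Ω
Parallel: Z = Z₁Z₂/(Z₁+Z₂), |Z| = 302.4 Ω, ∠Z = 29.25°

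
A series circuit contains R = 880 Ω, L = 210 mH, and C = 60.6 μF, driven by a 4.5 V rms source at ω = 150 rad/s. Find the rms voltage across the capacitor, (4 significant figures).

X_L = ωL = 31.50 Ω
X_C = 1/(ωC) = 110.0 Ω
Net reactance X = X_L − X_C = -78.51 Ω
Z = 880.0 − j78.51 Ω
|Z| = √(880.0² + 78.51²) = 883.5 Ω
I = V/|Z| = 5.093 mA
V_C = I·|Z_C| = 0.005093 × 110.0 = 0.5603 V

0.5603 V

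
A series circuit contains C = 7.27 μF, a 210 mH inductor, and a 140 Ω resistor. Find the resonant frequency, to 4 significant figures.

ω₀ = 1/√(LC) = 1/√(0.21 × 7.27e-06) = 809.3 rad/s
f₀ = ω₀/(2π) = 128.8 Hz

128.8 Hz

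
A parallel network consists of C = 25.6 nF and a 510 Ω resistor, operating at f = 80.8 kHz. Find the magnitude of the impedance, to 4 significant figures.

76.08 Ω

ω = 2πf = 507700 rad/s
X_C = 1/(ωC) = 76.94 Ω
Parallel: admittances add. Y = 1/R + jωC
Y = (0.001961 + j0.01300) S
|Y| = 0.01314 S → |Z| = 1/|Y| = 76.08 Ω, ∠Z = −∠Y = -81.42°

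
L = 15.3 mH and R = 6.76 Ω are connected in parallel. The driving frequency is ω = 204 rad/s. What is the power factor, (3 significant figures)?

X_L = ωL = 3.12 Ω
Parallel: admittances add. Y = 1/R + 1/(jωL)
Y = (0.148 − j0.320) S
|Y| = 0.353 S → |Z| = 1/|Y| = 2.83 Ω, ∠Z = −∠Y = 65.2°
cos φ = cos(65.2°) = 0.419

0.419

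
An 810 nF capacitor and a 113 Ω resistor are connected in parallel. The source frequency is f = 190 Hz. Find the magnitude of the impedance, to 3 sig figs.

112 Ω

ω = 2πf = 1194 rad/s
X_C = 1/(ωC) = 1030 Ω
Parallel: admittances add. Y = 1/R + jωC
Y = (0.00885 + j0.000967) S
|Y| = 0.00890 S → |Z| = 1/|Y| = 112 Ω, ∠Z = −∠Y = -6.24°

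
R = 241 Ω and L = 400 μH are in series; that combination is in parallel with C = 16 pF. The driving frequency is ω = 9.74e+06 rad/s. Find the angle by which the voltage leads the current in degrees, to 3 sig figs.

81.0°

X_L = ωL = 3900 Ω
X_C = 1/(ωC) = 6420 Ω
Branch 1 (R+jX_L): Z₁ = 241 + j3900 Ω, |Z₁| = 3900 Ω
Branch 2 (−jX_C): Z₂ = −j6420 Ω
Parallel: Z = Z₁Z₂/(Z₁+Z₂), |Z| = 9890 Ω, ∠Z = 81.0°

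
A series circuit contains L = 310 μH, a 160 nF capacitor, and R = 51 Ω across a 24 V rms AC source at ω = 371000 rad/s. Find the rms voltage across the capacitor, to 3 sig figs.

X_L = ωL = 115 Ω
X_C = 1/(ωC) = 16.8 Ω
Net reactance X = X_L − X_C = 98.2 Ω
Z = 51.0 + j98.2 Ω
|Z| = √(51.0² + 98.2²) = 111 Ω
I = V/|Z| = 217 mA
V_C = I·|Z_C| = 0.217 × 16.8 = 3.65 V

3.65 V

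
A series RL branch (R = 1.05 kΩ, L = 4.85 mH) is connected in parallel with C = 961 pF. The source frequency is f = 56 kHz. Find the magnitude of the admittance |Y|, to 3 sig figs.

276 μS

ω = 2πf = 351900 rad/s
X_L = ωL = 1710 Ω
X_C = 1/(ωC) = 2960 Ω
Branch 1 (R+jX_L): Z₁ = 1050 + j1710 Ω, |Z₁| = 2000 Ω
Branch 2 (−jX_C): Z₂ = −j2960 Ω
Parallel: Z = Z₁Z₂/(Z₁+Z₂), |Z| = 3630 Ω, ∠Z = 18.4°
|Y| = 1/|Z| = 276 μS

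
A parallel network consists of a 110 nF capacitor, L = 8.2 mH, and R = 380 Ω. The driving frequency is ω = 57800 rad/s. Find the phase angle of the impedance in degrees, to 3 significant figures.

-58.2°

X_L = ωL = 474 Ω
X_C = 1/(ωC) = 157 Ω
Parallel: admittances add. Y = 1/R + 1/(jωL) + jωC
Y = (0.00263 + j0.00425) S
|Y| = 0.00500 S → |Z| = 1/|Y| = 200 Ω, ∠Z = −∠Y = -58.2°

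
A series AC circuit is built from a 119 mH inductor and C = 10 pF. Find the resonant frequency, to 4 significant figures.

ω₀ = 1/√(LC) = 1/√(0.119 × 1e-11) = 916700 rad/s
f₀ = ω₀/(2π) = 145.9 kHz

145.9 kHz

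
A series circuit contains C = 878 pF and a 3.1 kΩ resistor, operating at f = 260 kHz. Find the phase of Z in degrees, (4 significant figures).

-12.67°

ω = 2πf = 1.634e+06 rad/s
X_C = 1/(ωC) = 697.2 Ω
Z = 3100 − j697.2 Ω
|Z| = √(3100² + 697.2²) = 3177 Ω
∠Z = arctan(-697.2/3100) = -12.67°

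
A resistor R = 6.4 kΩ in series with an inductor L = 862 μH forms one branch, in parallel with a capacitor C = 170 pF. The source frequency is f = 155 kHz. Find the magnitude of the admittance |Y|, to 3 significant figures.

ω = 2πf = 973900 rad/s
X_L = ωL = 839 Ω
X_C = 1/(ωC) = 6040 Ω
Branch 1 (R+jX_L): Z₁ = 6400 + j839 Ω, |Z₁| = 6450 Ω
Branch 2 (−jX_C): Z₂ = −j6040 Ω
Parallel: Z = Z₁Z₂/(Z₁+Z₂), |Z| = 4730 Ω, ∠Z = -43.4°
|Y| = 1/|Z| = 212 μS

212 μS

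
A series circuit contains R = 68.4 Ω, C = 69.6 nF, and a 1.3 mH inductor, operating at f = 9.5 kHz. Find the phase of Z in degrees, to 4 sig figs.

ω = 2πf = 59690 rad/s
X_L = ωL = 77.60 Ω
X_C = 1/(ωC) = 240.7 Ω
Net reactance X = X_L − X_C = -163.1 Ω
Z = 68.40 − j163.1 Ω
|Z| = √(68.40² + 163.1²) = 176.9 Ω
∠Z = arctan(-163.1/68.40) = -67.25°

-67.25°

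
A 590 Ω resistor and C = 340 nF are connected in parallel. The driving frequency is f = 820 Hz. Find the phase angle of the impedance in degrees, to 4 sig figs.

-45.94°

ω = 2πf = 5152 rad/s
X_C = 1/(ωC) = 570.9 Ω
Parallel: admittances add. Y = 1/R + jωC
Y = (0.001695 + j0.001752) S
|Y| = 0.002437 S → |Z| = 1/|Y| = 410.3 Ω, ∠Z = −∠Y = -45.94°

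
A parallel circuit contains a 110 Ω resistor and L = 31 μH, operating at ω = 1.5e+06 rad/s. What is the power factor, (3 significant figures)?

X_L = ωL = 46.5 Ω
Parallel: admittances add. Y = 1/R + 1/(jωL)
Y = (0.00909 − j0.0215) S
|Y| = 0.0233 S → |Z| = 1/|Y| = 42.8 Ω, ∠Z = −∠Y = 67.1°
cos φ = cos(67.1°) = 0.389

0.389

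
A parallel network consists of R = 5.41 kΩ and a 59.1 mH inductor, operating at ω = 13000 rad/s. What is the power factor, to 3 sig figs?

0.141

X_L = ωL = 768 Ω
Parallel: admittances add. Y = 1/R + 1/(jωL)
Y = (0.000185 − j0.00130) S
|Y| = 0.00131 S → |Z| = 1/|Y| = 761 Ω, ∠Z = −∠Y = 81.9°
cos φ = cos(81.9°) = 0.141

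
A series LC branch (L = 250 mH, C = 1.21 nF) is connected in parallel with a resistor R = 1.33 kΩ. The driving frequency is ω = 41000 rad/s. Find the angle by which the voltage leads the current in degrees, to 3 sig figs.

-7.65°

X_L = ωL = 10200 Ω
X_C = 1/(ωC) = 20200 Ω
Branch 1: Z₁ = R = 1330 Ω
Branch 2 (series LC): Z₂ = j(X_L − X_C) = −j9910 Ω
Parallel: Z = Z₁Z₂/(Z₁+Z₂), |Z| = 1320 Ω, ∠Z = -7.65°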